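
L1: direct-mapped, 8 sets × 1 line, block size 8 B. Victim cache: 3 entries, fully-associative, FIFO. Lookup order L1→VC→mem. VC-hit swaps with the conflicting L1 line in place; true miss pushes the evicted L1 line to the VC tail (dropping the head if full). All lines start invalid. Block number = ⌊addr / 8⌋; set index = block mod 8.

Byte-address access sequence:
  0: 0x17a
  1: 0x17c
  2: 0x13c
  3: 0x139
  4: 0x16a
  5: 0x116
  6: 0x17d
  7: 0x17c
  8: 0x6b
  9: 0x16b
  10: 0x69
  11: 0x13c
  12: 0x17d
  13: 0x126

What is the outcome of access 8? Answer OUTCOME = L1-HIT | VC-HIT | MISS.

OUTCOME = MISS

0: 0x17a (blk 47, set 7) → MISS  vc=[]
1: 0x17c (blk 47, set 7) → L1-HIT  vc=[]
2: 0x13c (blk 39, set 7) → MISS  vc=[47]
3: 0x139 (blk 39, set 7) → L1-HIT  vc=[47]
4: 0x16a (blk 45, set 5) → MISS  vc=[47]
5: 0x116 (blk 34, set 2) → MISS  vc=[47]
6: 0x17d (blk 47, set 7) → VC-HIT  vc=[39]
7: 0x17c (blk 47, set 7) → L1-HIT  vc=[39]
8: 0x6b (blk 13, set 5) → MISS  vc=[39, 45]
9: 0x16b (blk 45, set 5) → VC-HIT  vc=[39, 13]
10: 0x69 (blk 13, set 5) → VC-HIT  vc=[39, 45]
11: 0x13c (blk 39, set 7) → VC-HIT  vc=[47, 45]
12: 0x17d (blk 47, set 7) → VC-HIT  vc=[39, 45]
13: 0x126 (blk 36, set 4) → MISS  vc=[39, 45]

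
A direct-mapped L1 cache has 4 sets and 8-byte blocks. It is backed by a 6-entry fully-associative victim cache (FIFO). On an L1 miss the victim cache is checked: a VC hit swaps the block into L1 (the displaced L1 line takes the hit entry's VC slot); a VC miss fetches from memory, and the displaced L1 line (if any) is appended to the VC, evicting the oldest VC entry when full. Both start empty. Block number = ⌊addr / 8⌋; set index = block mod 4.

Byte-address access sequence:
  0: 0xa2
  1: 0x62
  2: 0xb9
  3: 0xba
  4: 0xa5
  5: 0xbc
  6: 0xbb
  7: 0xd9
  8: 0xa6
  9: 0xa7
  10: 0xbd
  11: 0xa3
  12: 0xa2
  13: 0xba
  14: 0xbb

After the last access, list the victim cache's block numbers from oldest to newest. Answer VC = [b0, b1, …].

VC = [12, 27]

  [0] addr=0xa2 blk=20 s=0: MISS | VC []
  [1] addr=0x62 blk=12 s=0: MISS | VC [20]
  [2] addr=0xb9 blk=23 s=3: MISS | VC [20]
  [3] addr=0xba blk=23 s=3: L1-HIT | VC [20]
  [4] addr=0xa5 blk=20 s=0: VC-HIT | VC [12]
  [5] addr=0xbc blk=23 s=3: L1-HIT | VC [12]
  [6] addr=0xbb blk=23 s=3: L1-HIT | VC [12]
  [7] addr=0xd9 blk=27 s=3: MISS | VC [12, 23]
  [8] addr=0xa6 blk=20 s=0: L1-HIT | VC [12, 23]
  [9] addr=0xa7 blk=20 s=0: L1-HIT | VC [12, 23]
  [10] addr=0xbd blk=23 s=3: VC-HIT | VC [12, 27]
  [11] addr=0xa3 blk=20 s=0: L1-HIT | VC [12, 27]
  [12] addr=0xa2 blk=20 s=0: L1-HIT | VC [12, 27]
  [13] addr=0xba blk=23 s=3: L1-HIT | VC [12, 27]
  [14] addr=0xbb blk=23 s=3: L1-HIT | VC [12, 27]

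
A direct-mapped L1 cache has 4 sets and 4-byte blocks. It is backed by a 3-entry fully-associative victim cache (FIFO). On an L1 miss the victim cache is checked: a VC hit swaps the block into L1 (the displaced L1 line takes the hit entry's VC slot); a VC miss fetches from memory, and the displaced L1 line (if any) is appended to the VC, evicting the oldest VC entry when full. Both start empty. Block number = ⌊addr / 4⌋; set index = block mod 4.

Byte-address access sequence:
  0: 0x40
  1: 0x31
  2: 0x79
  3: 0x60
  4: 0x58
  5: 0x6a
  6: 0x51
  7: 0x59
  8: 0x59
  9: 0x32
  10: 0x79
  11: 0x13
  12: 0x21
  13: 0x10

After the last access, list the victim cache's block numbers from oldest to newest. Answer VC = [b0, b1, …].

VC = [22, 12, 8]

0: 0x40 (blk 16, set 0) → MISS  vc=[]
1: 0x31 (blk 12, set 0) → MISS  vc=[16]
2: 0x79 (blk 30, set 2) → MISS  vc=[16]
3: 0x60 (blk 24, set 0) → MISS  vc=[16, 12]
4: 0x58 (blk 22, set 2) → MISS  vc=[16, 12, 30]
5: 0x6a (blk 26, set 2) → MISS  vc=[12, 30, 22]
6: 0x51 (blk 20, set 0) → MISS  vc=[30, 22, 24]
7: 0x59 (blk 22, set 2) → VC-HIT  vc=[30, 26, 24]
8: 0x59 (blk 22, set 2) → L1-HIT  vc=[30, 26, 24]
9: 0x32 (blk 12, set 0) → MISS  vc=[26, 24, 20]
10: 0x79 (blk 30, set 2) → MISS  vc=[24, 20, 22]
11: 0x13 (blk 4, set 0) → MISS  vc=[20, 22, 12]
12: 0x21 (blk 8, set 0) → MISS  vc=[22, 12, 4]
13: 0x10 (blk 4, set 0) → VC-HIT  vc=[22, 12, 8]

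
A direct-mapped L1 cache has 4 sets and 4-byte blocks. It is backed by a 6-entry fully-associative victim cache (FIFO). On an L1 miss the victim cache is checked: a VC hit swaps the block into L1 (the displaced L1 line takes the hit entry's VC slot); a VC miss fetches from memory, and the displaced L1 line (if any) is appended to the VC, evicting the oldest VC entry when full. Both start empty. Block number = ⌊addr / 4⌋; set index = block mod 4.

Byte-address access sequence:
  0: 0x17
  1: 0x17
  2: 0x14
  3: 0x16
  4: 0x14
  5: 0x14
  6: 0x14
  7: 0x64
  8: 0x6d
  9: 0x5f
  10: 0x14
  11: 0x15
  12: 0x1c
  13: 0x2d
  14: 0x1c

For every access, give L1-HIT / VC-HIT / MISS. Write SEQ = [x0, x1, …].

#0 0x17→b5/s1 MISS; vc=[]
#1 0x17→b5/s1 L1-HIT; vc=[]
#2 0x14→b5/s1 L1-HIT; vc=[]
#3 0x16→b5/s1 L1-HIT; vc=[]
#4 0x14→b5/s1 L1-HIT; vc=[]
#5 0x14→b5/s1 L1-HIT; vc=[]
#6 0x14→b5/s1 L1-HIT; vc=[]
#7 0x64→b25/s1 MISS; vc=[5]
#8 0x6d→b27/s3 MISS; vc=[5]
#9 0x5f→b23/s3 MISS; vc=[5,27]
#10 0x14→b5/s1 VC-HIT; vc=[25,27]
#11 0x15→b5/s1 L1-HIT; vc=[25,27]
#12 0x1c→b7/s3 MISS; vc=[25,27,23]
#13 0x2d→b11/s3 MISS; vc=[25,27,23,7]
#14 0x1c→b7/s3 VC-HIT; vc=[25,27,23,11]

SEQ = [MISS, L1-HIT, L1-HIT, L1-HIT, L1-HIT, L1-HIT, L1-HIT, MISS, MISS, MISS, VC-HIT, L1-HIT, MISS, MISS, VC-HIT]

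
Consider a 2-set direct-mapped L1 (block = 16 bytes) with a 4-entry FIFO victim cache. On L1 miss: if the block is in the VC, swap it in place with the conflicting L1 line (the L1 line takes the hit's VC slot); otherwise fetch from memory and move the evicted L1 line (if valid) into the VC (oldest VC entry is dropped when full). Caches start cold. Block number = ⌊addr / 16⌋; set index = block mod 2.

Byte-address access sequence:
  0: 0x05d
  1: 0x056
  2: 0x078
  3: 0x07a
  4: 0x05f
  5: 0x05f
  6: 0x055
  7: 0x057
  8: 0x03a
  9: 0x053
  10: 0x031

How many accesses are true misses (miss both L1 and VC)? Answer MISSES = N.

MISSES = 3

  [0] addr=0x5d blk=5 s=1: MISS | VC []
  [1] addr=0x56 blk=5 s=1: L1-HIT | VC []
  [2] addr=0x78 blk=7 s=1: MISS | VC [5]
  [3] addr=0x7a blk=7 s=1: L1-HIT | VC [5]
  [4] addr=0x5f blk=5 s=1: VC-HIT | VC [7]
  [5] addr=0x5f blk=5 s=1: L1-HIT | VC [7]
  [6] addr=0x55 blk=5 s=1: L1-HIT | VC [7]
  [7] addr=0x57 blk=5 s=1: L1-HIT | VC [7]
  [8] addr=0x3a blk=3 s=1: MISS | VC [7, 5]
  [9] addr=0x53 blk=5 s=1: VC-HIT | VC [7, 3]
  [10] addr=0x31 blk=3 s=1: VC-HIT | VC [7, 5]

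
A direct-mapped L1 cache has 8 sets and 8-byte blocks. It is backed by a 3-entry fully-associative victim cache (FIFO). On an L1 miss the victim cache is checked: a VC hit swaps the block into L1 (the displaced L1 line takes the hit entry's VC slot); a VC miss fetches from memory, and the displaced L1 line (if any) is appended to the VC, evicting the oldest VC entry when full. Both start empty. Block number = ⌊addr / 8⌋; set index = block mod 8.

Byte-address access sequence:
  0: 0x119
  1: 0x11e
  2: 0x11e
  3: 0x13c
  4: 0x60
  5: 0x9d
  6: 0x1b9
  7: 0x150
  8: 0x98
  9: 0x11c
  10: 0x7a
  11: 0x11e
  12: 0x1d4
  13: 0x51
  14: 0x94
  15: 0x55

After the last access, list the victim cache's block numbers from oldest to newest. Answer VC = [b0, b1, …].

0: 0x119 (blk 35, set 3) → MISS  vc=[]
1: 0x11e (blk 35, set 3) → L1-HIT  vc=[]
2: 0x11e (blk 35, set 3) → L1-HIT  vc=[]
3: 0x13c (blk 39, set 7) → MISS  vc=[]
4: 0x60 (blk 12, set 4) → MISS  vc=[]
5: 0x9d (blk 19, set 3) → MISS  vc=[35]
6: 0x1b9 (blk 55, set 7) → MISS  vc=[35, 39]
7: 0x150 (blk 42, set 2) → MISS  vc=[35, 39]
8: 0x98 (blk 19, set 3) → L1-HIT  vc=[35, 39]
9: 0x11c (blk 35, set 3) → VC-HIT  vc=[19, 39]
10: 0x7a (blk 15, set 7) → MISS  vc=[19, 39, 55]
11: 0x11e (blk 35, set 3) → L1-HIT  vc=[19, 39, 55]
12: 0x1d4 (blk 58, set 2) → MISS  vc=[39, 55, 42]
13: 0x51 (blk 10, set 2) → MISS  vc=[55, 42, 58]
14: 0x94 (blk 18, set 2) → MISS  vc=[42, 58, 10]
15: 0x55 (blk 10, set 2) → VC-HIT  vc=[42, 58, 18]

VC = [42, 58, 18]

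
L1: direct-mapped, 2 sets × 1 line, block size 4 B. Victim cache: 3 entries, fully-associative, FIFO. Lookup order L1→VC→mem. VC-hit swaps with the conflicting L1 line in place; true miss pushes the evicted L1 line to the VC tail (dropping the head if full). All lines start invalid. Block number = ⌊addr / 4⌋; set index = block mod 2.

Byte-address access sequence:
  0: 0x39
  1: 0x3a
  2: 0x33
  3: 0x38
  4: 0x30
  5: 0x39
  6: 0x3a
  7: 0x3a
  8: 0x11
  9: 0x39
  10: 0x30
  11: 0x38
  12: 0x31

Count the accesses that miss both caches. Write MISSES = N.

MISSES = 3

#0 0x39→b14/s0 MISS; vc=[]
#1 0x3a→b14/s0 L1-HIT; vc=[]
#2 0x33→b12/s0 MISS; vc=[14]
#3 0x38→b14/s0 VC-HIT; vc=[12]
#4 0x30→b12/s0 VC-HIT; vc=[14]
#5 0x39→b14/s0 VC-HIT; vc=[12]
#6 0x3a→b14/s0 L1-HIT; vc=[12]
#7 0x3a→b14/s0 L1-HIT; vc=[12]
#8 0x11→b4/s0 MISS; vc=[12,14]
#9 0x39→b14/s0 VC-HIT; vc=[12,4]
#10 0x30→b12/s0 VC-HIT; vc=[14,4]
#11 0x38→b14/s0 VC-HIT; vc=[12,4]
#12 0x31→b12/s0 VC-HIT; vc=[14,4]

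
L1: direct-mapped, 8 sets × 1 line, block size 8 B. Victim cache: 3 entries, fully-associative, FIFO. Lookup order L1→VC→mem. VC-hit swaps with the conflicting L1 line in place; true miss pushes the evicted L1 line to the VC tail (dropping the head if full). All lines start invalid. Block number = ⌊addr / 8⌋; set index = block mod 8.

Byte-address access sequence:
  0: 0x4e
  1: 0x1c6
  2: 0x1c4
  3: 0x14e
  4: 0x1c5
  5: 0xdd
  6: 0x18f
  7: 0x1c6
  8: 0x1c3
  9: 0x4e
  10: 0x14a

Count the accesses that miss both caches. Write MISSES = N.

#0 0x4e→b9/s1 MISS; vc=[]
#1 0x1c6→b56/s0 MISS; vc=[]
#2 0x1c4→b56/s0 L1-HIT; vc=[]
#3 0x14e→b41/s1 MISS; vc=[9]
#4 0x1c5→b56/s0 L1-HIT; vc=[9]
#5 0xdd→b27/s3 MISS; vc=[9]
#6 0x18f→b49/s1 MISS; vc=[9,41]
#7 0x1c6→b56/s0 L1-HIT; vc=[9,41]
#8 0x1c3→b56/s0 L1-HIT; vc=[9,41]
#9 0x4e→b9/s1 VC-HIT; vc=[49,41]
#10 0x14a→b41/s1 VC-HIT; vc=[49,9]

MISSES = 5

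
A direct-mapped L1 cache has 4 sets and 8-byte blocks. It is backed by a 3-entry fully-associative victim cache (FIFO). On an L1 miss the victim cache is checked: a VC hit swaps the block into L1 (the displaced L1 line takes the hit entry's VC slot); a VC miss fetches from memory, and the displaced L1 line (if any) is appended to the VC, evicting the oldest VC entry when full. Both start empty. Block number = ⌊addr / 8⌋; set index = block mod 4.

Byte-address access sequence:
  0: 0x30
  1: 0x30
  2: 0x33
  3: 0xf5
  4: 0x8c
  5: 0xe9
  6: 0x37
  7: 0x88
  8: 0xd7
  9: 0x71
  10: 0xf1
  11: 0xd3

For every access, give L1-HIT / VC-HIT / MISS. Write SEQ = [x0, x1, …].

0: 0x30 (blk 6, set 2) → MISS  vc=[]
1: 0x30 (blk 6, set 2) → L1-HIT  vc=[]
2: 0x33 (blk 6, set 2) → L1-HIT  vc=[]
3: 0xf5 (blk 30, set 2) → MISS  vc=[6]
4: 0x8c (blk 17, set 1) → MISS  vc=[6]
5: 0xe9 (blk 29, set 1) → MISS  vc=[6, 17]
6: 0x37 (blk 6, set 2) → VC-HIT  vc=[30, 17]
7: 0x88 (blk 17, set 1) → VC-HIT  vc=[30, 29]
8: 0xd7 (blk 26, set 2) → MISS  vc=[30, 29, 6]
9: 0x71 (blk 14, set 2) → MISS  vc=[29, 6, 26]
10: 0xf1 (blk 30, set 2) → MISS  vc=[6, 26, 14]
11: 0xd3 (blk 26, set 2) → VC-HIT  vc=[6, 30, 14]

SEQ = [MISS, L1-HIT, L1-HIT, MISS, MISS, MISS, VC-HIT, VC-HIT, MISS, MISS, MISS, VC-HIT]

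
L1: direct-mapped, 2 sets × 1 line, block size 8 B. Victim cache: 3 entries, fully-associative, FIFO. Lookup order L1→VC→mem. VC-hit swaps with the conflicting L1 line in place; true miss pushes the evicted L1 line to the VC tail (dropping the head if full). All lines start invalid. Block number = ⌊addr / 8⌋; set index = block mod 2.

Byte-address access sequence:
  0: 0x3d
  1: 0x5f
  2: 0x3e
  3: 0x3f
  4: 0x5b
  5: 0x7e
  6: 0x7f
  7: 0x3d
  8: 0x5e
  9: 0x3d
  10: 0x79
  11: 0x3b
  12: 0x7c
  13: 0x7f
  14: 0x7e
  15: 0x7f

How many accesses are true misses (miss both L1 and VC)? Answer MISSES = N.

MISSES = 3

0: 0x3d (blk 7, set 1) → MISS  vc=[]
1: 0x5f (blk 11, set 1) → MISS  vc=[7]
2: 0x3e (blk 7, set 1) → VC-HIT  vc=[11]
3: 0x3f (blk 7, set 1) → L1-HIT  vc=[11]
4: 0x5b (blk 11, set 1) → VC-HIT  vc=[7]
5: 0x7e (blk 15, set 1) → MISS  vc=[7, 11]
6: 0x7f (blk 15, set 1) → L1-HIT  vc=[7, 11]
7: 0x3d (blk 7, set 1) → VC-HIT  vc=[15, 11]
8: 0x5e (blk 11, set 1) → VC-HIT  vc=[15, 7]
9: 0x3d (blk 7, set 1) → VC-HIT  vc=[15, 11]
10: 0x79 (blk 15, set 1) → VC-HIT  vc=[7, 11]
11: 0x3b (blk 7, set 1) → VC-HIT  vc=[15, 11]
12: 0x7c (blk 15, set 1) → VC-HIT  vc=[7, 11]
13: 0x7f (blk 15, set 1) → L1-HIT  vc=[7, 11]
14: 0x7e (blk 15, set 1) → L1-HIT  vc=[7, 11]
15: 0x7f (blk 15, set 1) → L1-HIT  vc=[7, 11]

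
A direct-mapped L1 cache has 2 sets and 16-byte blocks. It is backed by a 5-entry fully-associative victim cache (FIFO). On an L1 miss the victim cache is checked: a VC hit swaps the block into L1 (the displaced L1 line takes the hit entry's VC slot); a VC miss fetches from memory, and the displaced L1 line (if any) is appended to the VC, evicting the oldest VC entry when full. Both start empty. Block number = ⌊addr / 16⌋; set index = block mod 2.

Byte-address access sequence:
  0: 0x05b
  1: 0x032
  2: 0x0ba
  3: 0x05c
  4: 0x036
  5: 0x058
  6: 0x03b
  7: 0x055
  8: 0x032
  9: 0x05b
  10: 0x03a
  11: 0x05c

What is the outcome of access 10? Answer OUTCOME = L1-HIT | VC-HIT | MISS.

0: 0x5b (blk 5, set 1) → MISS  vc=[]
1: 0x32 (blk 3, set 1) → MISS  vc=[5]
2: 0xba (blk 11, set 1) → MISS  vc=[5, 3]
3: 0x5c (blk 5, set 1) → VC-HIT  vc=[11, 3]
4: 0x36 (blk 3, set 1) → VC-HIT  vc=[11, 5]
5: 0x58 (blk 5, set 1) → VC-HIT  vc=[11, 3]
6: 0x3b (blk 3, set 1) → VC-HIT  vc=[11, 5]
7: 0x55 (blk 5, set 1) → VC-HIT  vc=[11, 3]
8: 0x32 (blk 3, set 1) → VC-HIT  vc=[11, 5]
9: 0x5b (blk 5, set 1) → VC-HIT  vc=[11, 3]
10: 0x3a (blk 3, set 1) → VC-HIT  vc=[11, 5]
11: 0x5c (blk 5, set 1) → VC-HIT  vc=[11, 3]

OUTCOME = VC-HIT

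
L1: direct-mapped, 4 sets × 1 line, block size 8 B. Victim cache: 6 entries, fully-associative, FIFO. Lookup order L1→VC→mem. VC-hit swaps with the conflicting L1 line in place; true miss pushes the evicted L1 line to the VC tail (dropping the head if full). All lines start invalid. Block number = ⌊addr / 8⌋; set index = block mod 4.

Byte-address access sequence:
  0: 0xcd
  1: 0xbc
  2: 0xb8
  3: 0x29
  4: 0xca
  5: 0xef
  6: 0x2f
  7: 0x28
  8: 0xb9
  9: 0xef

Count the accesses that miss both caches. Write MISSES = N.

MISSES = 4

  [0] addr=0xcd blk=25 s=1: MISS | VC []
  [1] addr=0xbc blk=23 s=3: MISS | VC []
  [2] addr=0xb8 blk=23 s=3: L1-HIT | VC []
  [3] addr=0x29 blk=5 s=1: MISS | VC [25]
  [4] addr=0xca blk=25 s=1: VC-HIT | VC [5]
  [5] addr=0xef blk=29 s=1: MISS | VC [5, 25]
  [6] addr=0x2f blk=5 s=1: VC-HIT | VC [29, 25]
  [7] addr=0x28 blk=5 s=1: L1-HIT | VC [29, 25]
  [8] addr=0xb9 blk=23 s=3: L1-HIT | VC [29, 25]
  [9] addr=0xef blk=29 s=1: VC-HIT | VC [5, 25]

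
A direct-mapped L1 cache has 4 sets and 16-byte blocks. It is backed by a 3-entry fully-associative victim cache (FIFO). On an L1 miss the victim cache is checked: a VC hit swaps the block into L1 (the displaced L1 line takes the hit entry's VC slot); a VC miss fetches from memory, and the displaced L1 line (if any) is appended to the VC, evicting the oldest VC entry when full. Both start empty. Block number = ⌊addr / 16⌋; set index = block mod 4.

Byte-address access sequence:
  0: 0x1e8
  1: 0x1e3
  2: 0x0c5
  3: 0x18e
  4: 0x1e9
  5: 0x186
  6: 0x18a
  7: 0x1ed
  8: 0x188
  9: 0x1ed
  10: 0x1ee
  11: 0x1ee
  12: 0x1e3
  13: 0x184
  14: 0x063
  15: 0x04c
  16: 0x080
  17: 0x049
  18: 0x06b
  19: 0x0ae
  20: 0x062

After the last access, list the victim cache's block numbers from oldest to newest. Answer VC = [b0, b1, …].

VC = [24, 8, 10]

  [0] addr=0x1e8 blk=30 s=2: MISS | VC []
  [1] addr=0x1e3 blk=30 s=2: L1-HIT | VC []
  [2] addr=0xc5 blk=12 s=0: MISS | VC []
  [3] addr=0x18e blk=24 s=0: MISS | VC [12]
  [4] addr=0x1e9 blk=30 s=2: L1-HIT | VC [12]
  [5] addr=0x186 blk=24 s=0: L1-HIT | VC [12]
  [6] addr=0x18a blk=24 s=0: L1-HIT | VC [12]
  [7] addr=0x1ed blk=30 s=2: L1-HIT | VC [12]
  [8] addr=0x188 blk=24 s=0: L1-HIT | VC [12]
  [9] addr=0x1ed blk=30 s=2: L1-HIT | VC [12]
  [10] addr=0x1ee blk=30 s=2: L1-HIT | VC [12]
  [11] addr=0x1ee blk=30 s=2: L1-HIT | VC [12]
  [12] addr=0x1e3 blk=30 s=2: L1-HIT | VC [12]
  [13] addr=0x184 blk=24 s=0: L1-HIT | VC [12]
  [14] addr=0x63 blk=6 s=2: MISS | VC [12, 30]
  [15] addr=0x4c blk=4 s=0: MISS | VC [12, 30, 24]
  [16] addr=0x80 blk=8 s=0: MISS | VC [30, 24, 4]
  [17] addr=0x49 blk=4 s=0: VC-HIT | VC [30, 24, 8]
  [18] addr=0x6b blk=6 s=2: L1-HIT | VC [30, 24, 8]
  [19] addr=0xae blk=10 s=2: MISS | VC [24, 8, 6]
  [20] addr=0x62 blk=6 s=2: VC-HIT | VC [24, 8, 10]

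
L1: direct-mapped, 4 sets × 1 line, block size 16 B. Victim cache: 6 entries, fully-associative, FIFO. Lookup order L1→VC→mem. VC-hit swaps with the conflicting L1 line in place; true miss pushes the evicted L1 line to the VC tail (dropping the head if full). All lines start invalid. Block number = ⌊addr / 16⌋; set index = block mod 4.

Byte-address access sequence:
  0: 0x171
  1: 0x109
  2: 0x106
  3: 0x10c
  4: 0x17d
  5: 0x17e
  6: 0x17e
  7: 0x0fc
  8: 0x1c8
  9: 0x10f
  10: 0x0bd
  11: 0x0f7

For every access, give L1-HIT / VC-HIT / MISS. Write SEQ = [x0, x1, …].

SEQ = [MISS, MISS, L1-HIT, L1-HIT, L1-HIT, L1-HIT, L1-HIT, MISS, MISS, VC-HIT, MISS, VC-HIT]

  [0] addr=0x171 blk=23 s=3: MISS | VC []
  [1] addr=0x109 blk=16 s=0: MISS | VC []
  [2] addr=0x106 blk=16 s=0: L1-HIT | VC []
  [3] addr=0x10c blk=16 s=0: L1-HIT | VC []
  [4] addr=0x17d blk=23 s=3: L1-HIT | VC []
  [5] addr=0x17e blk=23 s=3: L1-HIT | VC []
  [6] addr=0x17e blk=23 s=3: L1-HIT | VC []
  [7] addr=0xfc blk=15 s=3: MISS | VC [23]
  [8] addr=0x1c8 blk=28 s=0: MISS | VC [23, 16]
  [9] addr=0x10f blk=16 s=0: VC-HIT | VC [23, 28]
  [10] addr=0xbd blk=11 s=3: MISS | VC [23, 28, 15]
  [11] addr=0xf7 blk=15 s=3: VC-HIT | VC [23, 28, 11]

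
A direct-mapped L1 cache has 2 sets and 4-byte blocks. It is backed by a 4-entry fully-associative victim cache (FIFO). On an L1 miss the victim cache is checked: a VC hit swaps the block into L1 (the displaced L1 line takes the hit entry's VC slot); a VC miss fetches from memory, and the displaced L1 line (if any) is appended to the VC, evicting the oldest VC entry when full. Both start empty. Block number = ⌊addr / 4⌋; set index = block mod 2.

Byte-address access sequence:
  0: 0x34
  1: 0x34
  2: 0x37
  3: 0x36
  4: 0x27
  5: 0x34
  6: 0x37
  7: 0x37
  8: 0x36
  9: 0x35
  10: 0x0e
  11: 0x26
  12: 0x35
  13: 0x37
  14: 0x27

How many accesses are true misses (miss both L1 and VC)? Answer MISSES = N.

#0 0x34→b13/s1 MISS; vc=[]
#1 0x34→b13/s1 L1-HIT; vc=[]
#2 0x37→b13/s1 L1-HIT; vc=[]
#3 0x36→b13/s1 L1-HIT; vc=[]
#4 0x27→b9/s1 MISS; vc=[13]
#5 0x34→b13/s1 VC-HIT; vc=[9]
#6 0x37→b13/s1 L1-HIT; vc=[9]
#7 0x37→b13/s1 L1-HIT; vc=[9]
#8 0x36→b13/s1 L1-HIT; vc=[9]
#9 0x35→b13/s1 L1-HIT; vc=[9]
#10 0xe→b3/s1 MISS; vc=[9,13]
#11 0x26→b9/s1 VC-HIT; vc=[3,13]
#12 0x35→b13/s1 VC-HIT; vc=[3,9]
#13 0x37→b13/s1 L1-HIT; vc=[3,9]
#14 0x27→b9/s1 VC-HIT; vc=[3,13]

MISSES = 3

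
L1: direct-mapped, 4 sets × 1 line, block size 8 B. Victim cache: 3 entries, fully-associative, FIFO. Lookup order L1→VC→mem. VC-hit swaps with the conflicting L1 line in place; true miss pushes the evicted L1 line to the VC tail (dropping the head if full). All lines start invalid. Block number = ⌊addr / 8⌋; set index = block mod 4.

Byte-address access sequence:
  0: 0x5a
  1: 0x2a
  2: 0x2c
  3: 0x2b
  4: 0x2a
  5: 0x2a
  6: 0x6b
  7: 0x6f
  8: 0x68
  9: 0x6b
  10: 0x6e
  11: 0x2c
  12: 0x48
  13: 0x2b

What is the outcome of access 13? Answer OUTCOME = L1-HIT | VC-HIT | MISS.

#0 0x5a→b11/s3 MISS; vc=[]
#1 0x2a→b5/s1 MISS; vc=[]
#2 0x2c→b5/s1 L1-HIT; vc=[]
#3 0x2b→b5/s1 L1-HIT; vc=[]
#4 0x2a→b5/s1 L1-HIT; vc=[]
#5 0x2a→b5/s1 L1-HIT; vc=[]
#6 0x6b→b13/s1 MISS; vc=[5]
#7 0x6f→b13/s1 L1-HIT; vc=[5]
#8 0x68→b13/s1 L1-HIT; vc=[5]
#9 0x6b→b13/s1 L1-HIT; vc=[5]
#10 0x6e→b13/s1 L1-HIT; vc=[5]
#11 0x2c→b5/s1 VC-HIT; vc=[13]
#12 0x48→b9/s1 MISS; vc=[13,5]
#13 0x2b→b5/s1 VC-HIT; vc=[13,9]

OUTCOME = VC-HIT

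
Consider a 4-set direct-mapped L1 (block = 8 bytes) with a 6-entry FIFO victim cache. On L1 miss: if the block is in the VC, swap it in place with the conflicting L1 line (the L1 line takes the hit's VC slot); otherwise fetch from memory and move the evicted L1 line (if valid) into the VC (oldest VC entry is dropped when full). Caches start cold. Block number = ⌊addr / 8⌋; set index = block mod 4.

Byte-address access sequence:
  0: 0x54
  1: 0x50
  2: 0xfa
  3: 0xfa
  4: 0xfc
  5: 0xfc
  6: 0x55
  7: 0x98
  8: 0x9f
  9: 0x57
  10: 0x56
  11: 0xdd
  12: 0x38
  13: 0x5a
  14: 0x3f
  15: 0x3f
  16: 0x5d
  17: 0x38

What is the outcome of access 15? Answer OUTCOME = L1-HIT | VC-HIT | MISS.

OUTCOME = L1-HIT

  [0] addr=0x54 blk=10 s=2: MISS | VC []
  [1] addr=0x50 blk=10 s=2: L1-HIT | VC []
  [2] addr=0xfa blk=31 s=3: MISS | VC []
  [3] addr=0xfa blk=31 s=3: L1-HIT | VC []
  [4] addr=0xfc blk=31 s=3: L1-HIT | VC []
  [5] addr=0xfc blk=31 s=3: L1-HIT | VC []
  [6] addr=0x55 blk=10 s=2: L1-HIT | VC []
  [7] addr=0x98 blk=19 s=3: MISS | VC [31]
  [8] addr=0x9f blk=19 s=3: L1-HIT | VC [31]
  [9] addr=0x57 blk=10 s=2: L1-HIT | VC [31]
  [10] addr=0x56 blk=10 s=2: L1-HIT | VC [31]
  [11] addr=0xdd blk=27 s=3: MISS | VC [31, 19]
  [12] addr=0x38 blk=7 s=3: MISS | VC [31, 19, 27]
  [13] addr=0x5a blk=11 s=3: MISS | VC [31, 19, 27, 7]
  [14] addr=0x3f blk=7 s=3: VC-HIT | VC [31, 19, 27, 11]
  [15] addr=0x3f blk=7 s=3: L1-HIT | VC [31, 19, 27, 11]
  [16] addr=0x5d blk=11 s=3: VC-HIT | VC [31, 19, 27, 7]
  [17] addr=0x38 blk=7 s=3: VC-HIT | VC [31, 19, 27, 11]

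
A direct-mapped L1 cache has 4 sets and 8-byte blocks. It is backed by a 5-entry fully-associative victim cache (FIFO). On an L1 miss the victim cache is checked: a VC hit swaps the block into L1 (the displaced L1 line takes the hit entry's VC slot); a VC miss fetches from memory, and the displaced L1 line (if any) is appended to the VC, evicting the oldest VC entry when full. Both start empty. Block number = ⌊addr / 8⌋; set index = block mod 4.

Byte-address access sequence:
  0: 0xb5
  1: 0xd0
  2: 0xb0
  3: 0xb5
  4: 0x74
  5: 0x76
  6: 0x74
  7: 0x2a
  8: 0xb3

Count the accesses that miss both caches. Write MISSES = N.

MISSES = 4

#0 0xb5→b22/s2 MISS; vc=[]
#1 0xd0→b26/s2 MISS; vc=[22]
#2 0xb0→b22/s2 VC-HIT; vc=[26]
#3 0xb5→b22/s2 L1-HIT; vc=[26]
#4 0x74→b14/s2 MISS; vc=[26,22]
#5 0x76→b14/s2 L1-HIT; vc=[26,22]
#6 0x74→b14/s2 L1-HIT; vc=[26,22]
#7 0x2a→b5/s1 MISS; vc=[26,22]
#8 0xb3→b22/s2 VC-HIT; vc=[26,14]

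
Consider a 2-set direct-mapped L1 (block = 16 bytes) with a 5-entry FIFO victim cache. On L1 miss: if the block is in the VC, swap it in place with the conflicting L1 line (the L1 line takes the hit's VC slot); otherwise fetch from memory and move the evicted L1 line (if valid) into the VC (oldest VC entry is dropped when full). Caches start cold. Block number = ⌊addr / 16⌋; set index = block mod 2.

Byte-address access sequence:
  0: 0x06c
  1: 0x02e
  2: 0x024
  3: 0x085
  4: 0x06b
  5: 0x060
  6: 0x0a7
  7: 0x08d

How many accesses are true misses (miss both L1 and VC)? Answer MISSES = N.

MISSES = 4

#0 0x6c→b6/s0 MISS; vc=[]
#1 0x2e→b2/s0 MISS; vc=[6]
#2 0x24→b2/s0 L1-HIT; vc=[6]
#3 0x85→b8/s0 MISS; vc=[6,2]
#4 0x6b→b6/s0 VC-HIT; vc=[8,2]
#5 0x60→b6/s0 L1-HIT; vc=[8,2]
#6 0xa7→b10/s0 MISS; vc=[8,2,6]
#7 0x8d→b8/s0 VC-HIT; vc=[10,2,6]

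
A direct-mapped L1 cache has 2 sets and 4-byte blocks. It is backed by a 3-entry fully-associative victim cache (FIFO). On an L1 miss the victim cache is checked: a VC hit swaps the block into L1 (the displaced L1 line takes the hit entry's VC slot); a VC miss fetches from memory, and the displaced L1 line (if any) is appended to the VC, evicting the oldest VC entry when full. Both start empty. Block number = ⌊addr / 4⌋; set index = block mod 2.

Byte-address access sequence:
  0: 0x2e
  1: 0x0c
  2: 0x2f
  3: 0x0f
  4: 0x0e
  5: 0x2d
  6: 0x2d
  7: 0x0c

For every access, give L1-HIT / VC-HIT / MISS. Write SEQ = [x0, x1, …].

  [0] addr=0x2e blk=11 s=1: MISS | VC []
  [1] addr=0xc blk=3 s=1: MISS | VC [11]
  [2] addr=0x2f blk=11 s=1: VC-HIT | VC [3]
  [3] addr=0xf blk=3 s=1: VC-HIT | VC [11]
  [4] addr=0xe blk=3 s=1: L1-HIT | VC [11]
  [5] addr=0x2d blk=11 s=1: VC-HIT | VC [3]
  [6] addr=0x2d blk=11 s=1: L1-HIT | VC [3]
  [7] addr=0xc blk=3 s=1: VC-HIT | VC [11]

SEQ = [MISS, MISS, VC-HIT, VC-HIT, L1-HIT, VC-HIT, L1-HIT, VC-HIT]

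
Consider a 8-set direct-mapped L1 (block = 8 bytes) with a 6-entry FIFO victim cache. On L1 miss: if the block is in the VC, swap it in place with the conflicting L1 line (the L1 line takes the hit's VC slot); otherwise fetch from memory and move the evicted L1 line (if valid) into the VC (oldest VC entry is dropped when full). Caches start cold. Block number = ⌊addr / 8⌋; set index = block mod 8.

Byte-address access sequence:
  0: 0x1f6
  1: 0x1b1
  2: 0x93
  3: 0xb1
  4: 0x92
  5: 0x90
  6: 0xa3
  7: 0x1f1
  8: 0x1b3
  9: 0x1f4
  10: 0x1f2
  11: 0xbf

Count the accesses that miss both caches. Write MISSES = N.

#0 0x1f6→b62/s6 MISS; vc=[]
#1 0x1b1→b54/s6 MISS; vc=[62]
#2 0x93→b18/s2 MISS; vc=[62]
#3 0xb1→b22/s6 MISS; vc=[62,54]
#4 0x92→b18/s2 L1-HIT; vc=[62,54]
#5 0x90→b18/s2 L1-HIT; vc=[62,54]
#6 0xa3→b20/s4 MISS; vc=[62,54]
#7 0x1f1→b62/s6 VC-HIT; vc=[22,54]
#8 0x1b3→b54/s6 VC-HIT; vc=[22,62]
#9 0x1f4→b62/s6 VC-HIT; vc=[22,54]
#10 0x1f2→b62/s6 L1-HIT; vc=[22,54]
#11 0xbf→b23/s7 MISS; vc=[22,54]

MISSES = 6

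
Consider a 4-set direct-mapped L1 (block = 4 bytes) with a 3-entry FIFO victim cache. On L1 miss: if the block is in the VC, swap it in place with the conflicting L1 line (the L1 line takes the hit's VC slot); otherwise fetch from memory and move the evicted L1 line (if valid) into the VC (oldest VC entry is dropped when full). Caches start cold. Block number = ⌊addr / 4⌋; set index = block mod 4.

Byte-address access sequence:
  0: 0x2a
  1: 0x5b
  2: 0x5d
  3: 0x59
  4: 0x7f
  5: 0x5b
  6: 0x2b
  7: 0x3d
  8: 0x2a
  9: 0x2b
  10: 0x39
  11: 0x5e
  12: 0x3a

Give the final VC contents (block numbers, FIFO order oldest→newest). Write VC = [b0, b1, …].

#0 0x2a→b10/s2 MISS; vc=[]
#1 0x5b→b22/s2 MISS; vc=[10]
#2 0x5d→b23/s3 MISS; vc=[10]
#3 0x59→b22/s2 L1-HIT; vc=[10]
#4 0x7f→b31/s3 MISS; vc=[10,23]
#5 0x5b→b22/s2 L1-HIT; vc=[10,23]
#6 0x2b→b10/s2 VC-HIT; vc=[22,23]
#7 0x3d→b15/s3 MISS; vc=[22,23,31]
#8 0x2a→b10/s2 L1-HIT; vc=[22,23,31]
#9 0x2b→b10/s2 L1-HIT; vc=[22,23,31]
#10 0x39→b14/s2 MISS; vc=[23,31,10]
#11 0x5e→b23/s3 VC-HIT; vc=[15,31,10]
#12 0x3a→b14/s2 L1-HIT; vc=[15,31,10]

VC = [15, 31, 10]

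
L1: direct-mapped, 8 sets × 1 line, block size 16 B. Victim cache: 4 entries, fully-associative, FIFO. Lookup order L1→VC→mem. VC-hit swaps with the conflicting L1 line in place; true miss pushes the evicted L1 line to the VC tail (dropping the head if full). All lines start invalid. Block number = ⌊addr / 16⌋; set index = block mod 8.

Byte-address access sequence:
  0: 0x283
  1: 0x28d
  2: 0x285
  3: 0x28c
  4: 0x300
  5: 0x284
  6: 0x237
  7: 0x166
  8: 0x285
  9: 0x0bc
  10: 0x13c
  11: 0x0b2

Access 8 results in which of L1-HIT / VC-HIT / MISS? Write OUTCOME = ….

OUTCOME = L1-HIT

#0 0x283→b40/s0 MISS; vc=[]
#1 0x28d→b40/s0 L1-HIT; vc=[]
#2 0x285→b40/s0 L1-HIT; vc=[]
#3 0x28c→b40/s0 L1-HIT; vc=[]
#4 0x300→b48/s0 MISS; vc=[40]
#5 0x284→b40/s0 VC-HIT; vc=[48]
#6 0x237→b35/s3 MISS; vc=[48]
#7 0x166→b22/s6 MISS; vc=[48]
#8 0x285→b40/s0 L1-HIT; vc=[48]
#9 0xbc→b11/s3 MISS; vc=[48,35]
#10 0x13c→b19/s3 MISS; vc=[48,35,11]
#11 0xb2→b11/s3 VC-HIT; vc=[48,35,19]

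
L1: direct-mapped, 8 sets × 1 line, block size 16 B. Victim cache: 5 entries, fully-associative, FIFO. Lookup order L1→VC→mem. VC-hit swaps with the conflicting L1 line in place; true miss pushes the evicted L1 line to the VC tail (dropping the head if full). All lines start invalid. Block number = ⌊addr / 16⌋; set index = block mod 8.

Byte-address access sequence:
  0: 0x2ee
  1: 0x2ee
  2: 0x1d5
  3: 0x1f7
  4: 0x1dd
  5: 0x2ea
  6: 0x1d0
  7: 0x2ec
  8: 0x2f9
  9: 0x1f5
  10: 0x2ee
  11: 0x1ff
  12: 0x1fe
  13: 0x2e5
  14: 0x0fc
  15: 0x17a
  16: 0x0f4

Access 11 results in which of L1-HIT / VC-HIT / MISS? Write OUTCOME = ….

  [0] addr=0x2ee blk=46 s=6: MISS | VC []
  [1] addr=0x2ee blk=46 s=6: L1-HIT | VC []
  [2] addr=0x1d5 blk=29 s=5: MISS | VC []
  [3] addr=0x1f7 blk=31 s=7: MISS | VC []
  [4] addr=0x1dd blk=29 s=5: L1-HIT | VC []
  [5] addr=0x2ea blk=46 s=6: L1-HIT | VC []
  [6] addr=0x1d0 blk=29 s=5: L1-HIT | VC []
  [7] addr=0x2ec blk=46 s=6: L1-HIT | VC []
  [8] addr=0x2f9 blk=47 s=7: MISS | VC [31]
  [9] addr=0x1f5 blk=31 s=7: VC-HIT | VC [47]
  [10] addr=0x2ee blk=46 s=6: L1-HIT | VC [47]
  [11] addr=0x1ff blk=31 s=7: L1-HIT | VC [47]
  [12] addr=0x1fe blk=31 s=7: L1-HIT | VC [47]
  [13] addr=0x2e5 blk=46 s=6: L1-HIT | VC [47]
  [14] addr=0xfc blk=15 s=7: MISS | VC [47, 31]
  [15] addr=0x17a blk=23 s=7: MISS | VC [47, 31, 15]
  [16] addr=0xf4 blk=15 s=7: VC-HIT | VC [47, 31, 23]

OUTCOME = L1-HIT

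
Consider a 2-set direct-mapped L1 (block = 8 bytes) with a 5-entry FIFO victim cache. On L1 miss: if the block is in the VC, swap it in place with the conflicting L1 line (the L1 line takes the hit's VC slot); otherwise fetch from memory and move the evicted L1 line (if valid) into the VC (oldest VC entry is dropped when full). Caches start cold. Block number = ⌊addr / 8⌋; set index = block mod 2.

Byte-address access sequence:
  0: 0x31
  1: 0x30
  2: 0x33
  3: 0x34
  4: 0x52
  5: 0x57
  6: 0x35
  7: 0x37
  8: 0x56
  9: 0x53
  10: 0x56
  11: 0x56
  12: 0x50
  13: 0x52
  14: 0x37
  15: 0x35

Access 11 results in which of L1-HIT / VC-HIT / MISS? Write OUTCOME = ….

0: 0x31 (blk 6, set 0) → MISS  vc=[]
1: 0x30 (blk 6, set 0) → L1-HIT  vc=[]
2: 0x33 (blk 6, set 0) → L1-HIT  vc=[]
3: 0x34 (blk 6, set 0) → L1-HIT  vc=[]
4: 0x52 (blk 10, set 0) → MISS  vc=[6]
5: 0x57 (blk 10, set 0) → L1-HIT  vc=[6]
6: 0x35 (blk 6, set 0) → VC-HIT  vc=[10]
7: 0x37 (blk 6, set 0) → L1-HIT  vc=[10]
8: 0x56 (blk 10, set 0) → VC-HIT  vc=[6]
9: 0x53 (blk 10, set 0) → L1-HIT  vc=[6]
10: 0x56 (blk 10, set 0) → L1-HIT  vc=[6]
11: 0x56 (blk 10, set 0) → L1-HIT  vc=[6]
12: 0x50 (blk 10, set 0) → L1-HIT  vc=[6]
13: 0x52 (blk 10, set 0) → L1-HIT  vc=[6]
14: 0x37 (blk 6, set 0) → VC-HIT  vc=[10]
15: 0x35 (blk 6, set 0) → L1-HIT  vc=[10]

OUTCOME = L1-HIT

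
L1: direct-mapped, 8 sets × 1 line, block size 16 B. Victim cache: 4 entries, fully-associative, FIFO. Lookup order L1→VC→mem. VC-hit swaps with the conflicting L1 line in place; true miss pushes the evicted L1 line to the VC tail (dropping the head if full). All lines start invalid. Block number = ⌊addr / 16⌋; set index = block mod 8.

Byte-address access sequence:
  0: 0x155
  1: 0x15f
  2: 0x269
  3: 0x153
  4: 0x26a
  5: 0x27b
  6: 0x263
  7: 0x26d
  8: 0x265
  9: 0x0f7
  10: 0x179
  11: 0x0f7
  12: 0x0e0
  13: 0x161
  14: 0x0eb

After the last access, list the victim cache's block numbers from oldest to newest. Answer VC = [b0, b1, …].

  [0] addr=0x155 blk=21 s=5: MISS | VC []
  [1] addr=0x15f blk=21 s=5: L1-HIT | VC []
  [2] addr=0x269 blk=38 s=6: MISS | VC []
  [3] addr=0x153 blk=21 s=5: L1-HIT | VC []
  [4] addr=0x26a blk=38 s=6: L1-HIT | VC []
  [5] addr=0x27b blk=39 s=7: MISS | VC []
  [6] addr=0x263 blk=38 s=6: L1-HIT | VC []
  [7] addr=0x26d blk=38 s=6: L1-HIT | VC []
  [8] addr=0x265 blk=38 s=6: L1-HIT | VC []
  [9] addr=0xf7 blk=15 s=7: MISS | VC [39]
  [10] addr=0x179 blk=23 s=7: MISS | VC [39, 15]
  [11] addr=0xf7 blk=15 s=7: VC-HIT | VC [39, 23]
  [12] addr=0xe0 blk=14 s=6: MISS | VC [39, 23, 38]
  [13] addr=0x161 blk=22 s=6: MISS | VC [39, 23, 38, 14]
  [14] addr=0xeb blk=14 s=6: VC-HIT | VC [39, 23, 38, 22]

VC = [39, 23, 38, 22]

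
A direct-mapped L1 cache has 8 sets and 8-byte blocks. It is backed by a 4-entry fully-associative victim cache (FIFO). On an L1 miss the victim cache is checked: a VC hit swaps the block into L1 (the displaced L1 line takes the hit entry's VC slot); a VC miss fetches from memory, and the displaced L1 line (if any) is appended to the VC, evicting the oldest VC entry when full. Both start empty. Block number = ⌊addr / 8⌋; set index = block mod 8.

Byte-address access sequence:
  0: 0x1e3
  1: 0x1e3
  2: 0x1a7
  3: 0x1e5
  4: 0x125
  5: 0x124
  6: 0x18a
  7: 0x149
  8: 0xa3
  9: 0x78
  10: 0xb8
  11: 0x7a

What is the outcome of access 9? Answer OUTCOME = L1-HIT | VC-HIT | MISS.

OUTCOME = MISS

0: 0x1e3 (blk 60, set 4) → MISS  vc=[]
1: 0x1e3 (blk 60, set 4) → L1-HIT  vc=[]
2: 0x1a7 (blk 52, set 4) → MISS  vc=[60]
3: 0x1e5 (blk 60, set 4) → VC-HIT  vc=[52]
4: 0x125 (blk 36, set 4) → MISS  vc=[52, 60]
5: 0x124 (blk 36, set 4) → L1-HIT  vc=[52, 60]
6: 0x18a (blk 49, set 1) → MISS  vc=[52, 60]
7: 0x149 (blk 41, set 1) → MISS  vc=[52, 60, 49]
8: 0xa3 (blk 20, set 4) → MISS  vc=[52, 60, 49, 36]
9: 0x78 (blk 15, set 7) → MISS  vc=[52, 60, 49, 36]
10: 0xb8 (blk 23, set 7) → MISS  vc=[60, 49, 36, 15]
11: 0x7a (blk 15, set 7) → VC-HIT  vc=[60, 49, 36, 23]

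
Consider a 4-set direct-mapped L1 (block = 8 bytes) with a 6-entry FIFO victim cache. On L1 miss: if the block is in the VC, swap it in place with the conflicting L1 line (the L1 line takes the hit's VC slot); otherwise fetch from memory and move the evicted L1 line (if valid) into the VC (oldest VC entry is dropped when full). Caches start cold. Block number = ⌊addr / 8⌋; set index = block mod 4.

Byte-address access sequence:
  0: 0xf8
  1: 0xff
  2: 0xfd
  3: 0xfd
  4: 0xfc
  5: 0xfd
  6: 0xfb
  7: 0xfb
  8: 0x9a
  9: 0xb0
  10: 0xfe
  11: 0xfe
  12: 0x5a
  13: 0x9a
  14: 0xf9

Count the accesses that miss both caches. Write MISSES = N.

MISSES = 4

0: 0xf8 (blk 31, set 3) → MISS  vc=[]
1: 0xff (blk 31, set 3) → L1-HIT  vc=[]
2: 0xfd (blk 31, set 3) → L1-HIT  vc=[]
3: 0xfd (blk 31, set 3) → L1-HIT  vc=[]
4: 0xfc (blk 31, set 3) → L1-HIT  vc=[]
5: 0xfd (blk 31, set 3) → L1-HIT  vc=[]
6: 0xfb (blk 31, set 3) → L1-HIT  vc=[]
7: 0xfb (blk 31, set 3) → L1-HIT  vc=[]
8: 0x9a (blk 19, set 3) → MISS  vc=[31]
9: 0xb0 (blk 22, set 2) → MISS  vc=[31]
10: 0xfe (blk 31, set 3) → VC-HIT  vc=[19]
11: 0xfe (blk 31, set 3) → L1-HIT  vc=[19]
12: 0x5a (blk 11, set 3) → MISS  vc=[19, 31]
13: 0x9a (blk 19, set 3) → VC-HIT  vc=[11, 31]
14: 0xf9 (blk 31, set 3) → VC-HIT  vc=[11, 19]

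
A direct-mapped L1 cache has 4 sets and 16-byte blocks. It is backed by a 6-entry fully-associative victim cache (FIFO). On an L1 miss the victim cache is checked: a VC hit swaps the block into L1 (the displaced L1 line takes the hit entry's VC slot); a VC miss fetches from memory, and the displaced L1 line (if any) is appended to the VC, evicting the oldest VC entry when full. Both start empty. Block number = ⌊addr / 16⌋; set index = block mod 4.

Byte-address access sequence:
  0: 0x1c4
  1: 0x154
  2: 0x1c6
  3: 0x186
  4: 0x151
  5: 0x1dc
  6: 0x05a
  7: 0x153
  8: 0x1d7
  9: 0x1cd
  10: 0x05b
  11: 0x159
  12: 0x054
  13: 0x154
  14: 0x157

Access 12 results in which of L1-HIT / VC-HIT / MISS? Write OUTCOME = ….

0: 0x1c4 (blk 28, set 0) → MISS  vc=[]
1: 0x154 (blk 21, set 1) → MISS  vc=[]
2: 0x1c6 (blk 28, set 0) → L1-HIT  vc=[]
3: 0x186 (blk 24, set 0) → MISS  vc=[28]
4: 0x151 (blk 21, set 1) → L1-HIT  vc=[28]
5: 0x1dc (blk 29, set 1) → MISS  vc=[28, 21]
6: 0x5a (blk 5, set 1) → MISS  vc=[28, 21, 29]
7: 0x153 (blk 21, set 1) → VC-HIT  vc=[28, 5, 29]
8: 0x1d7 (blk 29, set 1) → VC-HIT  vc=[28, 5, 21]
9: 0x1cd (blk 28, set 0) → VC-HIT  vc=[24, 5, 21]
10: 0x5b (blk 5, set 1) → VC-HIT  vc=[24, 29, 21]
11: 0x159 (blk 21, set 1) → VC-HIT  vc=[24, 29, 5]
12: 0x54 (blk 5, set 1) → VC-HIT  vc=[24, 29, 21]
13: 0x154 (blk 21, set 1) → VC-HIT  vc=[24, 29, 5]
14: 0x157 (blk 21, set 1) → L1-HIT  vc=[24, 29, 5]

OUTCOME = VC-HIT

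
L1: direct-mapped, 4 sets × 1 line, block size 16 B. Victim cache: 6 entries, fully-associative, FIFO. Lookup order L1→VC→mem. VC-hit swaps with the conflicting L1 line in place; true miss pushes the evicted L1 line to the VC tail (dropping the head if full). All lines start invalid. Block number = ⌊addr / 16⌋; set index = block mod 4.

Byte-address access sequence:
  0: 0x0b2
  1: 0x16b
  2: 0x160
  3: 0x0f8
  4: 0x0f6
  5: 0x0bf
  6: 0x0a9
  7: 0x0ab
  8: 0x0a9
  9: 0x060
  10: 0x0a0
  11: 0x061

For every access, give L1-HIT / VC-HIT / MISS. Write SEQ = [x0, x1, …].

#0 0xb2→b11/s3 MISS; vc=[]
#1 0x16b→b22/s2 MISS; vc=[]
#2 0x160→b22/s2 L1-HIT; vc=[]
#3 0xf8→b15/s3 MISS; vc=[11]
#4 0xf6→b15/s3 L1-HIT; vc=[11]
#5 0xbf→b11/s3 VC-HIT; vc=[15]
#6 0xa9→b10/s2 MISS; vc=[15,22]
#7 0xab→b10/s2 L1-HIT; vc=[15,22]
#8 0xa9→b10/s2 L1-HIT; vc=[15,22]
#9 0x60→b6/s2 MISS; vc=[15,22,10]
#10 0xa0→b10/s2 VC-HIT; vc=[15,22,6]
#11 0x61→b6/s2 VC-HIT; vc=[15,22,10]

SEQ = [MISS, MISS, L1-HIT, MISS, L1-HIT, VC-HIT, MISS, L1-HIT, L1-HIT, MISS, VC-HIT, VC-HIT]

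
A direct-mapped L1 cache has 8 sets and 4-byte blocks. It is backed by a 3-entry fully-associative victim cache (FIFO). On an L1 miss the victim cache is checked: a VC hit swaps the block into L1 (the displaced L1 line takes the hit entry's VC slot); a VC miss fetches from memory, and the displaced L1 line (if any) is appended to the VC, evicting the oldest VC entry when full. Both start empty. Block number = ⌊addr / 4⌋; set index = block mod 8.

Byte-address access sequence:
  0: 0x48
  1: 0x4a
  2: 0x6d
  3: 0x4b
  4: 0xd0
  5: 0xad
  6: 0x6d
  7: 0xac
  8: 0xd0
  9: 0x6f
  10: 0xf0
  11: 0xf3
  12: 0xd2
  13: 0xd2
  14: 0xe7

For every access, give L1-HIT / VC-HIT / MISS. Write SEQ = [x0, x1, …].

SEQ = [MISS, L1-HIT, MISS, L1-HIT, MISS, MISS, VC-HIT, VC-HIT, L1-HIT, VC-HIT, MISS, L1-HIT, VC-HIT, L1-HIT, MISS]

  [0] addr=0x48 blk=18 s=2: MISS | VC []
  [1] addr=0x4a blk=18 s=2: L1-HIT | VC []
  [2] addr=0x6d blk=27 s=3: MISS | VC []
  [3] addr=0x4b blk=18 s=2: L1-HIT | VC []
  [4] addr=0xd0 blk=52 s=4: MISS | VC []
  [5] addr=0xad blk=43 s=3: MISS | VC [27]
  [6] addr=0x6d blk=27 s=3: VC-HIT | VC [43]
  [7] addr=0xac blk=43 s=3: VC-HIT | VC [27]
  [8] addr=0xd0 blk=52 s=4: L1-HIT | VC [27]
  [9] addr=0x6f blk=27 s=3: VC-HIT | VC [43]
  [10] addr=0xf0 blk=60 s=4: MISS | VC [43, 52]
  [11] addr=0xf3 blk=60 s=4: L1-HIT | VC [43, 52]
  [12] addr=0xd2 blk=52 s=4: VC-HIT | VC [43, 60]
  [13] addr=0xd2 blk=52 s=4: L1-HIT | VC [43, 60]
  [14] addr=0xe7 blk=57 s=1: MISS | VC [43, 60]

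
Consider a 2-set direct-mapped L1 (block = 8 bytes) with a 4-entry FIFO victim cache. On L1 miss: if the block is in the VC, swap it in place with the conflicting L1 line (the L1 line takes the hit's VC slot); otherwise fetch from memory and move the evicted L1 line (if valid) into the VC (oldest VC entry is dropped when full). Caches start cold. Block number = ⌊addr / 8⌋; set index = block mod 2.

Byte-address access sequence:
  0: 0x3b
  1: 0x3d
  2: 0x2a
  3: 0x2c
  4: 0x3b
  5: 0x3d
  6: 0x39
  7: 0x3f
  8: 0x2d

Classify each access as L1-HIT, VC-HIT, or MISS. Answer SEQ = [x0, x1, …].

SEQ = [MISS, L1-HIT, MISS, L1-HIT, VC-HIT, L1-HIT, L1-HIT, L1-HIT, VC-HIT]

  [0] addr=0x3b blk=7 s=1: MISS | VC []
  [1] addr=0x3d blk=7 s=1: L1-HIT | VC []
  [2] addr=0x2a blk=5 s=1: MISS | VC [7]
  [3] addr=0x2c blk=5 s=1: L1-HIT | VC [7]
  [4] addr=0x3b blk=7 s=1: VC-HIT | VC [5]
  [5] addr=0x3d blk=7 s=1: L1-HIT | VC [5]
  [6] addr=0x39 blk=7 s=1: L1-HIT | VC [5]
  [7] addr=0x3f blk=7 s=1: L1-HIT | VC [5]
  [8] addr=0x2d blk=5 s=1: VC-HIT | VC [7]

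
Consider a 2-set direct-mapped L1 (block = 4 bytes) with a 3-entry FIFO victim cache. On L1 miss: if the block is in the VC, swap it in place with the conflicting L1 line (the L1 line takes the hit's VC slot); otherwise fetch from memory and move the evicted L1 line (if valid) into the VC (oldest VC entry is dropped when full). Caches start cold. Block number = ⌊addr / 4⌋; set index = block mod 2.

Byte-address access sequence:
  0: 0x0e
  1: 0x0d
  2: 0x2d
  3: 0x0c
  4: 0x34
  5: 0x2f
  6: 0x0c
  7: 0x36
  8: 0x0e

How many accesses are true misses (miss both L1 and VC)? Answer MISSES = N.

MISSES = 3

  [0] addr=0xe blk=3 s=1: MISS | VC []
  [1] addr=0xd blk=3 s=1: L1-HIT | VC []
  [2] addr=0x2d blk=11 s=1: MISS | VC [3]
  [3] addr=0xc blk=3 s=1: VC-HIT | VC [11]
  [4] addr=0x34 blk=13 s=1: MISS | VC [11, 3]
  [5] addr=0x2f blk=11 s=1: VC-HIT | VC [13, 3]
  [6] addr=0xc blk=3 s=1: VC-HIT | VC [13, 11]
  [7] addr=0x36 blk=13 s=1: VC-HIT | VC [3, 11]
  [8] addr=0xe blk=3 s=1: VC-HIT | VC [13, 11]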